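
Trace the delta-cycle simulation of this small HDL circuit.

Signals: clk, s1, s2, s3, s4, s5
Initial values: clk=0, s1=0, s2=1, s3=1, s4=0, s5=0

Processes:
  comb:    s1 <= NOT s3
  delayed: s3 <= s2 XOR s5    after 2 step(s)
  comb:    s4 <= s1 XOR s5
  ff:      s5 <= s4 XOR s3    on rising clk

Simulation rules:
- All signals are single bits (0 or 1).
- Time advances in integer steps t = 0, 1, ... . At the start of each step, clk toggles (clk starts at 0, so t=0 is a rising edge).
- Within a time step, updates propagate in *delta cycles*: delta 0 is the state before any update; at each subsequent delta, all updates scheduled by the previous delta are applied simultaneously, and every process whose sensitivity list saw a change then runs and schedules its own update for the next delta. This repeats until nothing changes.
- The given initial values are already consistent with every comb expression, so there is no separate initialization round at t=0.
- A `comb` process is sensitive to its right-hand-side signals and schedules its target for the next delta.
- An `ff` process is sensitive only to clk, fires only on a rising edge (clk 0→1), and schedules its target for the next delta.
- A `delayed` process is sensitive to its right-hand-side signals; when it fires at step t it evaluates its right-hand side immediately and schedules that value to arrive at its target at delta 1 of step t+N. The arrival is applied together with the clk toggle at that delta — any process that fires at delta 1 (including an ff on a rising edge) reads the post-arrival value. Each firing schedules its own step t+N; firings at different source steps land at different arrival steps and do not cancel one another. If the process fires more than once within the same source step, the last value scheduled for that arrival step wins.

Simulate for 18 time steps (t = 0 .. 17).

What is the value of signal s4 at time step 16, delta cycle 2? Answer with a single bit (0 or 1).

0

[bits: clk,s4,s5,s3,s2,s1]
t=0: Δ0=000110 Δ1=100110 Δ2=101110 Δ3=111110 | 3Δ
t=1: Δ0=111110 Δ1=011110 | 1Δ
t=2: Δ0=011110 Δ1=111010 Δ2=111011 Δ3=101011 | 3Δ
t=3: Δ0=101011 Δ1=001011 | 1Δ
t=4: Δ0=001011 Δ1=101011 Δ2=100011 Δ3=110011 | 3Δ
t=5: Δ0=110011 Δ1=010011 | 1Δ
t=6: Δ0=010011 Δ1=110111 Δ2=110110 Δ3=100110 | 3Δ
t=7: Δ0=100110 Δ1=000110 | 1Δ
t=8: Δ0=000110 Δ1=100110 Δ2=101110 Δ3=111110 | 3Δ
t=9: Δ0=111110 Δ1=011110 | 1Δ
t=10: Δ0=011110 Δ1=111010 Δ2=111011 Δ3=101011 | 3Δ
t=11: Δ0=101011 Δ1=001011 | 1Δ
t=12: Δ0=001011 Δ1=101011 Δ2=100011 Δ3=110011 | 3Δ
t=13: Δ0=110011 Δ1=010011 | 1Δ
t=14: Δ0=010011 Δ1=110111 Δ2=110110 Δ3=100110 | 3Δ
t=15: Δ0=100110 Δ1=000110 | 1Δ
t=16: Δ0=000110 Δ1=100110 Δ2=101110 Δ3=111110 | 3Δ
t=17: Δ0=111110 Δ1=011110 | 1Δ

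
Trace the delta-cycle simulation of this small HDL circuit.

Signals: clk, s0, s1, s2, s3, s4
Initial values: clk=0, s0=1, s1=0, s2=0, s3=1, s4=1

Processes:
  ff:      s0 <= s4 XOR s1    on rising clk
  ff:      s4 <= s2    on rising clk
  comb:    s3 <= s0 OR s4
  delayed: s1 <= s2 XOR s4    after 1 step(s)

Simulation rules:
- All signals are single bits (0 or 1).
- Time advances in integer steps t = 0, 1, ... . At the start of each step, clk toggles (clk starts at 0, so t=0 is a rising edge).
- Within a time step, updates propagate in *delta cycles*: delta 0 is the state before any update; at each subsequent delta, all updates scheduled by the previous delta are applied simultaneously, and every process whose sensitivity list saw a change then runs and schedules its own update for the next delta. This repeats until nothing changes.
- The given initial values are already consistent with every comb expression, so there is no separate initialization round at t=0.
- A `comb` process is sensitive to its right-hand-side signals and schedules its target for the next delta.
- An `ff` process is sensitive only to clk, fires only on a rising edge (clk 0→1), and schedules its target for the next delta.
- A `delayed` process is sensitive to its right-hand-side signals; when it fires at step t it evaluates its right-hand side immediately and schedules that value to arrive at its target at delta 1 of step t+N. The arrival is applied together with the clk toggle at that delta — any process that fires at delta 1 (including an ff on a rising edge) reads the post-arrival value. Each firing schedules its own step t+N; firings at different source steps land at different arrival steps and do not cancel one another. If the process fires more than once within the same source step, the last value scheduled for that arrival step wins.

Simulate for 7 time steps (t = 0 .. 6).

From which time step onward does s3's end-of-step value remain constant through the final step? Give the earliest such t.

t=0 Δ0: s4=1 clk=0 s3=1 s1=0 s2=0 s0=1
  Δ1: clk:0→1
  Δ2: s4:1→0
  (2Δ to stable)
t=1 Δ0: s4=0 clk=1 s3=1 s1=0 s2=0 s0=1
  Δ1: clk:1→0
  (1Δ to stable)
t=2 Δ0: s4=0 clk=0 s3=1 s1=0 s2=0 s0=1
  Δ1: clk:0→1
  Δ2: s0:1→0
  Δ3: s3:1→0
  (3Δ to stable)
t=3 Δ0: s4=0 clk=1 s3=0 s1=0 s2=0 s0=0
  Δ1: clk:1→0
  (1Δ to stable)
t=4 Δ0: s4=0 clk=0 s3=0 s1=0 s2=0 s0=0
  Δ1: clk:0→1
  (1Δ to stable)
t=5 Δ0: s4=0 clk=1 s3=0 s1=0 s2=0 s0=0
  Δ1: clk:1→0
  (1Δ to stable)
t=6 Δ0: s4=0 clk=0 s3=0 s1=0 s2=0 s0=0
  Δ1: clk:0→1
  (1Δ to stable)

2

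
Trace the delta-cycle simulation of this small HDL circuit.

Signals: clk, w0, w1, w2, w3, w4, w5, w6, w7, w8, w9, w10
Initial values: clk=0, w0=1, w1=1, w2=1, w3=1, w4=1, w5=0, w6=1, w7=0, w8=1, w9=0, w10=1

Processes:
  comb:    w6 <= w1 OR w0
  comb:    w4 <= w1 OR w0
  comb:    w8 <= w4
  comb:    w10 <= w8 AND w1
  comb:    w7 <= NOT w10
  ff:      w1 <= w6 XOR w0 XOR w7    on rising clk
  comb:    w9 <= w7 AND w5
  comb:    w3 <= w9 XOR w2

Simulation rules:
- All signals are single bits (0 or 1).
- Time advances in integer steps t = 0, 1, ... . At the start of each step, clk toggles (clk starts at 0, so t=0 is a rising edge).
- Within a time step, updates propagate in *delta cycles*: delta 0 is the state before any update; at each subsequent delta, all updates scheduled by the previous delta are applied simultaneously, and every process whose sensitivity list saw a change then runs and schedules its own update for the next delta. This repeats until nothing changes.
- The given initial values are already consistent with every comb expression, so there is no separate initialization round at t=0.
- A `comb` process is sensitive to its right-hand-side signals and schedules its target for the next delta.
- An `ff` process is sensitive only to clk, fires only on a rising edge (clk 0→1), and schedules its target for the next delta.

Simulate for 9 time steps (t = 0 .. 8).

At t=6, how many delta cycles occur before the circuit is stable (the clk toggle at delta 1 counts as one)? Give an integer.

4

t=0 Δ0: w3=1 w8=1 w4=1 w9=0 w2=1 clk=0 w10=1 w5=0 w1=1 w6=1 w0=1 w7=0
  Δ1: clk:0→1
  Δ2: w1:1→0
  Δ3: w10:1→0
  Δ4: w7:0→1
  (4Δ to stable)
t=1 Δ0: w3=1 w8=1 w4=1 w9=0 w2=1 clk=1 w10=0 w5=0 w1=0 w6=1 w0=1 w7=1
  Δ1: clk:1→0
  (1Δ to stable)
t=2 Δ0: w3=1 w8=1 w4=1 w9=0 w2=1 clk=0 w10=0 w5=0 w1=0 w6=1 w0=1 w7=1
  Δ1: clk:0→1
  Δ2: w1:0→1
  Δ3: w10:0→1
  Δ4: w7:1→0
  (4Δ to stable)
t=3 Δ0: w3=1 w8=1 w4=1 w9=0 w2=1 clk=1 w10=1 w5=0 w1=1 w6=1 w0=1 w7=0
  Δ1: clk:1→0
  (1Δ to stable)
t=4 Δ0: w3=1 w8=1 w4=1 w9=0 w2=1 clk=0 w10=1 w5=0 w1=1 w6=1 w0=1 w7=0
  Δ1: clk:0→1
  Δ2: w1:1→0
  Δ3: w10:1→0
  Δ4: w7:0→1
  (4Δ to stable)
t=5 Δ0: w3=1 w8=1 w4=1 w9=0 w2=1 clk=1 w10=0 w5=0 w1=0 w6=1 w0=1 w7=1
  Δ1: clk:1→0
  (1Δ to stable)
t=6 Δ0: w3=1 w8=1 w4=1 w9=0 w2=1 clk=0 w10=0 w5=0 w1=0 w6=1 w0=1 w7=1
  Δ1: clk:0→1
  Δ2: w1:0→1
  Δ3: w10:0→1
  Δ4: w7:1→0
  (4Δ to stable)
t=7 Δ0: w3=1 w8=1 w4=1 w9=0 w2=1 clk=1 w10=1 w5=0 w1=1 w6=1 w0=1 w7=0
  Δ1: clk:1→0
  (1Δ to stable)
t=8 Δ0: w3=1 w8=1 w4=1 w9=0 w2=1 clk=0 w10=1 w5=0 w1=1 w6=1 w0=1 w7=0
  Δ1: clk:0→1
  Δ2: w1:1→0
  Δ3: w10:1→0
  Δ4: w7:0→1
  (4Δ to stable)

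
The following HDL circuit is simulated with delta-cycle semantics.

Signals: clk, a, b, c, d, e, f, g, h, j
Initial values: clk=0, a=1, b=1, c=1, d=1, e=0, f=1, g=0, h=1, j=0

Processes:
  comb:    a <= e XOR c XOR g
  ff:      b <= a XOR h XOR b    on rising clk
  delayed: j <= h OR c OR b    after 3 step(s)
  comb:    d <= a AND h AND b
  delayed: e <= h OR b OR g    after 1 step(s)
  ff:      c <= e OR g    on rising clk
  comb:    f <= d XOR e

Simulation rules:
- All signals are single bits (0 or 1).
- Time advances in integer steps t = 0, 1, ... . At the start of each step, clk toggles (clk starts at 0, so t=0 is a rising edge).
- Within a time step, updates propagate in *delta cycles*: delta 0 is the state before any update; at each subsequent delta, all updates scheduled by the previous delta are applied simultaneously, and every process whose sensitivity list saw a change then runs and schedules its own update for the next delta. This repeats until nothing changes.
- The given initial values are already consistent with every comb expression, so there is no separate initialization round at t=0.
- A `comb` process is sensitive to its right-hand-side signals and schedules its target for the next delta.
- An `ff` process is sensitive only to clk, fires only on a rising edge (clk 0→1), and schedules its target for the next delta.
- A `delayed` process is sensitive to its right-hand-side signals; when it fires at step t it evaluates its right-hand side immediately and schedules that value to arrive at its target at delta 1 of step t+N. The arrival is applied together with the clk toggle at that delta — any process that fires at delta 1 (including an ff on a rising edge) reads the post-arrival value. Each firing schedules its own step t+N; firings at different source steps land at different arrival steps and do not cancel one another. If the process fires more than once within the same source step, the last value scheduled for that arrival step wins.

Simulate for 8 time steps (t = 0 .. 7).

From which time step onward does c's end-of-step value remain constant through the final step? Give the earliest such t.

4

t=0 Δ0: c=1 g=0 b=1 f=1 clk=0 a=1 j=0 e=0 h=1 d=1
  Δ1: clk:0→1
  Δ2: c:1→0
  Δ3: a:1→0
  Δ4: d:1→0
  Δ5: f:1→0
  (5Δ to stable)
t=1 Δ0: c=0 g=0 b=1 f=0 clk=1 a=0 j=0 e=0 h=1 d=0
  Δ1: clk:1→0
  (1Δ to stable)
t=2 Δ0: c=0 g=0 b=1 f=0 clk=0 a=0 j=0 e=0 h=1 d=0
  Δ1: clk:0→1
  Δ2: b:1→0
  (2Δ to stable)
t=3 Δ0: c=0 g=0 b=0 f=0 clk=1 a=0 j=0 e=0 h=1 d=0
  Δ1: clk:1→0, j:0→1, e:0→1
  Δ2: f:0→1, a:0→1
  (2Δ to stable)
t=4 Δ0: c=0 g=0 b=0 f=1 clk=0 a=1 j=1 e=1 h=1 d=0
  Δ1: clk:0→1
  Δ2: c:0→1
  Δ3: a:1→0
  (3Δ to stable)
t=5 Δ0: c=1 g=0 b=0 f=1 clk=1 a=0 j=1 e=1 h=1 d=0
  Δ1: clk:1→0
  (1Δ to stable)
t=6 Δ0: c=1 g=0 b=0 f=1 clk=0 a=0 j=1 e=1 h=1 d=0
  Δ1: clk:0→1
  Δ2: b:0→1
  (2Δ to stable)
t=7 Δ0: c=1 g=0 b=1 f=1 clk=1 a=0 j=1 e=1 h=1 d=0
  Δ1: clk:1→0
  (1Δ to stable)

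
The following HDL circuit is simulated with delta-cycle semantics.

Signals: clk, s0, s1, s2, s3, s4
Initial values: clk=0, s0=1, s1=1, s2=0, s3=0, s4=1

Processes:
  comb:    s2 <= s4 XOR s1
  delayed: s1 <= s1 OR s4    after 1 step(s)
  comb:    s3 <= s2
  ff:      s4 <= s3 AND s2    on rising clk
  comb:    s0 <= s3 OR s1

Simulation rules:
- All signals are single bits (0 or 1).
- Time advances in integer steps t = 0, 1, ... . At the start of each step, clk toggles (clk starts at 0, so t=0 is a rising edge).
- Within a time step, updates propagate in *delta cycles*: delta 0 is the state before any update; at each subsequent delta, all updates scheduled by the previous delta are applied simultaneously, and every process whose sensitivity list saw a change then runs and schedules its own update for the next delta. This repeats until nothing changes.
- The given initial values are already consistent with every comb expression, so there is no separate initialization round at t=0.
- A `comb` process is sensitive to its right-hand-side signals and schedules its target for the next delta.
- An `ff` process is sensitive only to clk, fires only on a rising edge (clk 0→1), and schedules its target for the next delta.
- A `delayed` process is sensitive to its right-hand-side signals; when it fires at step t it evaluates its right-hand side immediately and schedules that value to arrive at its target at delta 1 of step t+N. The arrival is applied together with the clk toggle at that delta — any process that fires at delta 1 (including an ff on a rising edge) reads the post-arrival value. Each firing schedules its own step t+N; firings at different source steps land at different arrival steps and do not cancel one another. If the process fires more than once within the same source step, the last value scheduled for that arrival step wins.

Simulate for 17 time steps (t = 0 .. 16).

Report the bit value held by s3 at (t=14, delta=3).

[bits: s1,s4,s3,s2,s0,clk]
t=0: Δ0=110010 Δ1=110011 Δ2=100011 Δ3=100111 Δ4=101111 | 4Δ
t=1: Δ0=101111 Δ1=101110 | 1Δ
t=2: Δ0=101110 Δ1=101111 Δ2=111111 Δ3=111011 Δ4=110011 | 4Δ
t=3: Δ0=110011 Δ1=110010 | 1Δ
t=4: Δ0=110010 Δ1=110011 Δ2=100011 Δ3=100111 Δ4=101111 | 4Δ
t=5: Δ0=101111 Δ1=101110 | 1Δ
t=6: Δ0=101110 Δ1=101111 Δ2=111111 Δ3=111011 Δ4=110011 | 4Δ
t=7: Δ0=110011 Δ1=110010 | 1Δ
t=8: Δ0=110010 Δ1=110011 Δ2=100011 Δ3=100111 Δ4=101111 | 4Δ
t=9: Δ0=101111 Δ1=101110 | 1Δ
t=10: Δ0=101110 Δ1=101111 Δ2=111111 Δ3=111011 Δ4=110011 | 4Δ
t=11: Δ0=110011 Δ1=110010 | 1Δ
t=12: Δ0=110010 Δ1=110011 Δ2=100011 Δ3=100111 Δ4=101111 | 4Δ
t=13: Δ0=101111 Δ1=101110 | 1Δ
t=14: Δ0=101110 Δ1=101111 Δ2=111111 Δ3=111011 Δ4=110011 | 4Δ
t=15: Δ0=110011 Δ1=110010 | 1Δ
t=16: Δ0=110010 Δ1=110011 Δ2=100011 Δ3=100111 Δ4=101111 | 4Δ

1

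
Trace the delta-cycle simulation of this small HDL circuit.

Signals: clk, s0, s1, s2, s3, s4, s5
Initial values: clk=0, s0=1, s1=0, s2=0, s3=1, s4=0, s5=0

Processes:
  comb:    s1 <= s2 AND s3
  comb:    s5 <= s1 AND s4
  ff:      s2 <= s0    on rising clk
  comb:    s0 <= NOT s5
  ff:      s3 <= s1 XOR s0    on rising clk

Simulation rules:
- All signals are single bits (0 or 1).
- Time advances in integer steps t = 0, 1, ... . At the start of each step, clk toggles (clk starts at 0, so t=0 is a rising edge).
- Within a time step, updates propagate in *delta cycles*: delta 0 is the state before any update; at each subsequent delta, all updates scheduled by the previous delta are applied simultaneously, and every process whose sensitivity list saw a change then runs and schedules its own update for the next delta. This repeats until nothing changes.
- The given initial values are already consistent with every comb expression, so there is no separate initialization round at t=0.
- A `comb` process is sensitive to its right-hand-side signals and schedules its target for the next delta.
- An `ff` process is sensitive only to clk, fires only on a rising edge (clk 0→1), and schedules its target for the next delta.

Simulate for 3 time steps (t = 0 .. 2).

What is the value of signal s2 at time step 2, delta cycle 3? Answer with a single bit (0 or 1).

1

t0.Δ0 s0=1 s3=1 clk=0 s5=0 s4=0 s1=0 s2=0
t0.Δ1 s0=1 s3=1 clk=1 s5=0 s4=0 s1=0 s2=0
t0.Δ2 s0=1 s3=1 clk=1 s5=0 s4=0 s1=0 s2=1
t0.Δ3 s0=1 s3=1 clk=1 s5=0 s4=0 s1=1 s2=1
t1.Δ0 s0=1 s3=1 clk=1 s5=0 s4=0 s1=1 s2=1
t1.Δ1 s0=1 s3=1 clk=0 s5=0 s4=0 s1=1 s2=1
t2.Δ0 s0=1 s3=1 clk=0 s5=0 s4=0 s1=1 s2=1
t2.Δ1 s0=1 s3=1 clk=1 s5=0 s4=0 s1=1 s2=1
t2.Δ2 s0=1 s3=0 clk=1 s5=0 s4=0 s1=1 s2=1
t2.Δ3 s0=1 s3=0 clk=1 s5=0 s4=0 s1=0 s2=1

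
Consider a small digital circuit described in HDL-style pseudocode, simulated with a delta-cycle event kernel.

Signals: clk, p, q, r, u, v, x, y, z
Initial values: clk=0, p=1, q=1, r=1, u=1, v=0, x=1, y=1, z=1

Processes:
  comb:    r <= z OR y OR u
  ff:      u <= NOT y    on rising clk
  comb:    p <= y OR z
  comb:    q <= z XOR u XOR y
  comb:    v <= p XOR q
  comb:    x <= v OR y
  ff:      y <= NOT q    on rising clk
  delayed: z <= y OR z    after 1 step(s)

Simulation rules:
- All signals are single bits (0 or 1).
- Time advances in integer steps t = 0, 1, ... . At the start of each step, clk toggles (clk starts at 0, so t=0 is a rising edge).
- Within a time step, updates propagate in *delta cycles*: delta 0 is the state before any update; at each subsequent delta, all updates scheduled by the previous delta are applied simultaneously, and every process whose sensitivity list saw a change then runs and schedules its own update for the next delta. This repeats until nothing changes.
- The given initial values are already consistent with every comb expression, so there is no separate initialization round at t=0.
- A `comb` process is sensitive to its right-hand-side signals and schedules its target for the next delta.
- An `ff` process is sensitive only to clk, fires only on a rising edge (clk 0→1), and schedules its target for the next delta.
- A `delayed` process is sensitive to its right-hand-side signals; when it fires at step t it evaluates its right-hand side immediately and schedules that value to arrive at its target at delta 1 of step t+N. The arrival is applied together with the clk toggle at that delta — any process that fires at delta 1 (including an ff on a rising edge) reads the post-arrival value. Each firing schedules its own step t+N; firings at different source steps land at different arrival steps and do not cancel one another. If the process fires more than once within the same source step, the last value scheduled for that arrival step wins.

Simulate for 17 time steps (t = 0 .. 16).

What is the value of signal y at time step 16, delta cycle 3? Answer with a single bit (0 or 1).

t=0 Δ0: x=1 z=1 v=0 y=1 q=1 r=1 clk=0 p=1 u=1
  Δ1: clk:0→1
  Δ2: y:1→0, u:1→0
  Δ3: x:1→0
  (3Δ to stable)
t=1 Δ0: x=0 z=1 v=0 y=0 q=1 r=1 clk=1 p=1 u=0
  Δ1: clk:1→0
  (1Δ to stable)
t=2 Δ0: x=0 z=1 v=0 y=0 q=1 r=1 clk=0 p=1 u=0
  Δ1: clk:0→1
  Δ2: u:0→1
  Δ3: q:1→0
  Δ4: v:0→1
  Δ5: x:0→1
  (5Δ to stable)
t=3 Δ0: x=1 z=1 v=1 y=0 q=0 r=1 clk=1 p=1 u=1
  Δ1: clk:1→0
  (1Δ to stable)
t=4 Δ0: x=1 z=1 v=1 y=0 q=0 r=1 clk=0 p=1 u=1
  Δ1: clk:0→1
  Δ2: y:0→1
  Δ3: q:0→1
  Δ4: v:1→0
  (4Δ to stable)
t=5 Δ0: x=1 z=1 v=0 y=1 q=1 r=1 clk=1 p=1 u=1
  Δ1: clk:1→0
  (1Δ to stable)
t=6 Δ0: x=1 z=1 v=0 y=1 q=1 r=1 clk=0 p=1 u=1
  Δ1: clk:0→1
  Δ2: y:1→0, u:1→0
  Δ3: x:1→0
  (3Δ to stable)
t=7 Δ0: x=0 z=1 v=0 y=0 q=1 r=1 clk=1 p=1 u=0
  Δ1: clk:1→0
  (1Δ to stable)
t=8 Δ0: x=0 z=1 v=0 y=0 q=1 r=1 clk=0 p=1 u=0
  Δ1: clk:0→1
  Δ2: u:0→1
  Δ3: q:1→0
  Δ4: v:0→1
  Δ5: x:0→1
  (5Δ to stable)
t=9 Δ0: x=1 z=1 v=1 y=0 q=0 r=1 clk=1 p=1 u=1
  Δ1: clk:1→0
  (1Δ to stable)
t=10 Δ0: x=1 z=1 v=1 y=0 q=0 r=1 clk=0 p=1 u=1
  Δ1: clk:0→1
  Δ2: y:0→1
  Δ3: q:0→1
  Δ4: v:1→0
  (4Δ to stable)
t=11 Δ0: x=1 z=1 v=0 y=1 q=1 r=1 clk=1 p=1 u=1
  Δ1: clk:1→0
  (1Δ to stable)
t=12 Δ0: x=1 z=1 v=0 y=1 q=1 r=1 clk=0 p=1 u=1
  Δ1: clk:0→1
  Δ2: y:1→0, u:1→0
  Δ3: x:1→0
  (3Δ to stable)
t=13 Δ0: x=0 z=1 v=0 y=0 q=1 r=1 clk=1 p=1 u=0
  Δ1: clk:1→0
  (1Δ to stable)
t=14 Δ0: x=0 z=1 v=0 y=0 q=1 r=1 clk=0 p=1 u=0
  Δ1: clk:0→1
  Δ2: u:0→1
  Δ3: q:1→0
  Δ4: v:0→1
  Δ5: x:0→1
  (5Δ to stable)
t=15 Δ0: x=1 z=1 v=1 y=0 q=0 r=1 clk=1 p=1 u=1
  Δ1: clk:1→0
  (1Δ to stable)
t=16 Δ0: x=1 z=1 v=1 y=0 q=0 r=1 clk=0 p=1 u=1
  Δ1: clk:0→1
  Δ2: y:0→1
  Δ3: q:0→1
  Δ4: v:1→0
  (4Δ to stable)

1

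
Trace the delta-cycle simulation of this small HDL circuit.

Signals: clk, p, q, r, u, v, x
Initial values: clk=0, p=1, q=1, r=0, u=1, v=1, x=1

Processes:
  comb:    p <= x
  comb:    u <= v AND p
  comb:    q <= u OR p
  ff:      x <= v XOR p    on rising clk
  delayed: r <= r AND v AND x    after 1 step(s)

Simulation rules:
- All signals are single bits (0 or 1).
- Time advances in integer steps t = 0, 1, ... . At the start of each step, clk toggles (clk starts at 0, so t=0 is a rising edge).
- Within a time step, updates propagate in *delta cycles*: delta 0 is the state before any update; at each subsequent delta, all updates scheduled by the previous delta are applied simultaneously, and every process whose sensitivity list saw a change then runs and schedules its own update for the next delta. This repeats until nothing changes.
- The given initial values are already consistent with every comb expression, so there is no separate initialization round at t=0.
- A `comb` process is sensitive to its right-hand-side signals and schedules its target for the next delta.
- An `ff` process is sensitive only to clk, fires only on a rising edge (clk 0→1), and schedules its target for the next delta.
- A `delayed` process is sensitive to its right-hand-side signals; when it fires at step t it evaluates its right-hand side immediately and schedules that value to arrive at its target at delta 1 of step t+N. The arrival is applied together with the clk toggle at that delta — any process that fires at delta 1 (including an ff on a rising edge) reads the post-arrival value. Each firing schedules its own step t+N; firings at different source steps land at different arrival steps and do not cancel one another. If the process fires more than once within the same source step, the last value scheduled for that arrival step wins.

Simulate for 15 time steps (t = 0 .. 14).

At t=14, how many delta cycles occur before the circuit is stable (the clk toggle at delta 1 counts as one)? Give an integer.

4

t0.Δ0 v=1 q=1 x=1 p=1 clk=0 r=0 u=1
t0.Δ1 v=1 q=1 x=1 p=1 clk=1 r=0 u=1
t0.Δ2 v=1 q=1 x=0 p=1 clk=1 r=0 u=1
t0.Δ3 v=1 q=1 x=0 p=0 clk=1 r=0 u=1
t0.Δ4 v=1 q=1 x=0 p=0 clk=1 r=0 u=0
t0.Δ5 v=1 q=0 x=0 p=0 clk=1 r=0 u=0
t1.Δ0 v=1 q=0 x=0 p=0 clk=1 r=0 u=0
t1.Δ1 v=1 q=0 x=0 p=0 clk=0 r=0 u=0
t2.Δ0 v=1 q=0 x=0 p=0 clk=0 r=0 u=0
t2.Δ1 v=1 q=0 x=0 p=0 clk=1 r=0 u=0
t2.Δ2 v=1 q=0 x=1 p=0 clk=1 r=0 u=0
t2.Δ3 v=1 q=0 x=1 p=1 clk=1 r=0 u=0
t2.Δ4 v=1 q=1 x=1 p=1 clk=1 r=0 u=1
t3.Δ0 v=1 q=1 x=1 p=1 clk=1 r=0 u=1
t3.Δ1 v=1 q=1 x=1 p=1 clk=0 r=0 u=1
t4.Δ0 v=1 q=1 x=1 p=1 clk=0 r=0 u=1
t4.Δ1 v=1 q=1 x=1 p=1 clk=1 r=0 u=1
t4.Δ2 v=1 q=1 x=0 p=1 clk=1 r=0 u=1
t4.Δ3 v=1 q=1 x=0 p=0 clk=1 r=0 u=1
t4.Δ4 v=1 q=1 x=0 p=0 clk=1 r=0 u=0
t4.Δ5 v=1 q=0 x=0 p=0 clk=1 r=0 u=0
t5.Δ0 v=1 q=0 x=0 p=0 clk=1 r=0 u=0
t5.Δ1 v=1 q=0 x=0 p=0 clk=0 r=0 u=0
t6.Δ0 v=1 q=0 x=0 p=0 clk=0 r=0 u=0
t6.Δ1 v=1 q=0 x=0 p=0 clk=1 r=0 u=0
t6.Δ2 v=1 q=0 x=1 p=0 clk=1 r=0 u=0
t6.Δ3 v=1 q=0 x=1 p=1 clk=1 r=0 u=0
t6.Δ4 v=1 q=1 x=1 p=1 clk=1 r=0 u=1
t7.Δ0 v=1 q=1 x=1 p=1 clk=1 r=0 u=1
t7.Δ1 v=1 q=1 x=1 p=1 clk=0 r=0 u=1
t8.Δ0 v=1 q=1 x=1 p=1 clk=0 r=0 u=1
t8.Δ1 v=1 q=1 x=1 p=1 clk=1 r=0 u=1
t8.Δ2 v=1 q=1 x=0 p=1 clk=1 r=0 u=1
t8.Δ3 v=1 q=1 x=0 p=0 clk=1 r=0 u=1
t8.Δ4 v=1 q=1 x=0 p=0 clk=1 r=0 u=0
t8.Δ5 v=1 q=0 x=0 p=0 clk=1 r=0 u=0
t9.Δ0 v=1 q=0 x=0 p=0 clk=1 r=0 u=0
t9.Δ1 v=1 q=0 x=0 p=0 clk=0 r=0 u=0
t10.Δ0 v=1 q=0 x=0 p=0 clk=0 r=0 u=0
t10.Δ1 v=1 q=0 x=0 p=0 clk=1 r=0 u=0
t10.Δ2 v=1 q=0 x=1 p=0 clk=1 r=0 u=0
t10.Δ3 v=1 q=0 x=1 p=1 clk=1 r=0 u=0
t10.Δ4 v=1 q=1 x=1 p=1 clk=1 r=0 u=1
t11.Δ0 v=1 q=1 x=1 p=1 clk=1 r=0 u=1
t11.Δ1 v=1 q=1 x=1 p=1 clk=0 r=0 u=1
t12.Δ0 v=1 q=1 x=1 p=1 clk=0 r=0 u=1
t12.Δ1 v=1 q=1 x=1 p=1 clk=1 r=0 u=1
t12.Δ2 v=1 q=1 x=0 p=1 clk=1 r=0 u=1
t12.Δ3 v=1 q=1 x=0 p=0 clk=1 r=0 u=1
t12.Δ4 v=1 q=1 x=0 p=0 clk=1 r=0 u=0
t12.Δ5 v=1 q=0 x=0 p=0 clk=1 r=0 u=0
t13.Δ0 v=1 q=0 x=0 p=0 clk=1 r=0 u=0
t13.Δ1 v=1 q=0 x=0 p=0 clk=0 r=0 u=0
t14.Δ0 v=1 q=0 x=0 p=0 clk=0 r=0 u=0
t14.Δ1 v=1 q=0 x=0 p=0 clk=1 r=0 u=0
t14.Δ2 v=1 q=0 x=1 p=0 clk=1 r=0 u=0
t14.Δ3 v=1 q=0 x=1 p=1 clk=1 r=0 u=0
t14.Δ4 v=1 q=1 x=1 p=1 clk=1 r=0 u=1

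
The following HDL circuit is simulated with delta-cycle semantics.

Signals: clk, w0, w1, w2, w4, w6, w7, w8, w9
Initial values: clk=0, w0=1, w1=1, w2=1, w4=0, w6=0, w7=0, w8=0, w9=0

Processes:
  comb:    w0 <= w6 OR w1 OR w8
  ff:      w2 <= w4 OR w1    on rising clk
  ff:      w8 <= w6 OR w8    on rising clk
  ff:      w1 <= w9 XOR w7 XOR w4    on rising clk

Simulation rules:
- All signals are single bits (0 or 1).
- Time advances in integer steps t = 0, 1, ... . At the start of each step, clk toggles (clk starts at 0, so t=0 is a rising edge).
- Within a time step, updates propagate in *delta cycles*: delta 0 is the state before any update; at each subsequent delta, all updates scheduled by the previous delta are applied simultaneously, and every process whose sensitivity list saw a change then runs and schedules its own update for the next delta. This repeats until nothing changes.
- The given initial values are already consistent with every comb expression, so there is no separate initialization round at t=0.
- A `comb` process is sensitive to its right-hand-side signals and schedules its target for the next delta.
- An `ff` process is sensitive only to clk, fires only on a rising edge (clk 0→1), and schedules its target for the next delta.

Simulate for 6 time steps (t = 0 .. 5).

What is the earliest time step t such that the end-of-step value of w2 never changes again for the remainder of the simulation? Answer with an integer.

t0.Δ0 w4=0 w8=0 w6=0 w1=1 w0=1 clk=0 w7=0 w9=0 w2=1
t0.Δ1 w4=0 w8=0 w6=0 w1=1 w0=1 clk=1 w7=0 w9=0 w2=1
t0.Δ2 w4=0 w8=0 w6=0 w1=0 w0=1 clk=1 w7=0 w9=0 w2=1
t0.Δ3 w4=0 w8=0 w6=0 w1=0 w0=0 clk=1 w7=0 w9=0 w2=1
t1.Δ0 w4=0 w8=0 w6=0 w1=0 w0=0 clk=1 w7=0 w9=0 w2=1
t1.Δ1 w4=0 w8=0 w6=0 w1=0 w0=0 clk=0 w7=0 w9=0 w2=1
t2.Δ0 w4=0 w8=0 w6=0 w1=0 w0=0 clk=0 w7=0 w9=0 w2=1
t2.Δ1 w4=0 w8=0 w6=0 w1=0 w0=0 clk=1 w7=0 w9=0 w2=1
t2.Δ2 w4=0 w8=0 w6=0 w1=0 w0=0 clk=1 w7=0 w9=0 w2=0
t3.Δ0 w4=0 w8=0 w6=0 w1=0 w0=0 clk=1 w7=0 w9=0 w2=0
t3.Δ1 w4=0 w8=0 w6=0 w1=0 w0=0 clk=0 w7=0 w9=0 w2=0
t4.Δ0 w4=0 w8=0 w6=0 w1=0 w0=0 clk=0 w7=0 w9=0 w2=0
t4.Δ1 w4=0 w8=0 w6=0 w1=0 w0=0 clk=1 w7=0 w9=0 w2=0
t5.Δ0 w4=0 w8=0 w6=0 w1=0 w0=0 clk=1 w7=0 w9=0 w2=0
t5.Δ1 w4=0 w8=0 w6=0 w1=0 w0=0 clk=0 w7=0 w9=0 w2=0

2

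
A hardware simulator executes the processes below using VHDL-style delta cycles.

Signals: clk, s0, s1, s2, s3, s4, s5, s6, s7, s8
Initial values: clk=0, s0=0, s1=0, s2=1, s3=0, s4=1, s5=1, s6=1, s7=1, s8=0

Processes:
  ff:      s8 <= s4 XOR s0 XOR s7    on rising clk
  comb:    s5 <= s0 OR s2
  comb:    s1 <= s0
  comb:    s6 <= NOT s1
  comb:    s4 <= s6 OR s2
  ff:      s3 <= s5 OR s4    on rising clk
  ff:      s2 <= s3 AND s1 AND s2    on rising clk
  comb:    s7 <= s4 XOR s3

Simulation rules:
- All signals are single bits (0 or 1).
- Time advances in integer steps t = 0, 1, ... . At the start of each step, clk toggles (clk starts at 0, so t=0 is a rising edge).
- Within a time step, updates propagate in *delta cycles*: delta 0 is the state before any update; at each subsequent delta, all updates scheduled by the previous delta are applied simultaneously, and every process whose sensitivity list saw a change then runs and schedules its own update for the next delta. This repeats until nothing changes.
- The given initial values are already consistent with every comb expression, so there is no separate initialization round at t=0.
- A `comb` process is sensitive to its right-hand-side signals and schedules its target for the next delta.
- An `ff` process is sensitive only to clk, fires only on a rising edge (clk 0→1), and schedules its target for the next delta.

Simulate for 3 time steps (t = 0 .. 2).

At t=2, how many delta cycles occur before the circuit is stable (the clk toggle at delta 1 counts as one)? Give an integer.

2

t=0 Δ0: s3=0 s1=0 s2=1 s4=1 s0=0 s5=1 s6=1 s7=1 clk=0 s8=0
  Δ1: clk:0→1
  Δ2: s3:0→1, s2:1→0
  Δ3: s5:1→0, s7:1→0
  (3Δ to stable)
t=1 Δ0: s3=1 s1=0 s2=0 s4=1 s0=0 s5=0 s6=1 s7=0 clk=1 s8=0
  Δ1: clk:1→0
  (1Δ to stable)
t=2 Δ0: s3=1 s1=0 s2=0 s4=1 s0=0 s5=0 s6=1 s7=0 clk=0 s8=0
  Δ1: clk:0→1
  Δ2: s8:0→1
  (2Δ to stable)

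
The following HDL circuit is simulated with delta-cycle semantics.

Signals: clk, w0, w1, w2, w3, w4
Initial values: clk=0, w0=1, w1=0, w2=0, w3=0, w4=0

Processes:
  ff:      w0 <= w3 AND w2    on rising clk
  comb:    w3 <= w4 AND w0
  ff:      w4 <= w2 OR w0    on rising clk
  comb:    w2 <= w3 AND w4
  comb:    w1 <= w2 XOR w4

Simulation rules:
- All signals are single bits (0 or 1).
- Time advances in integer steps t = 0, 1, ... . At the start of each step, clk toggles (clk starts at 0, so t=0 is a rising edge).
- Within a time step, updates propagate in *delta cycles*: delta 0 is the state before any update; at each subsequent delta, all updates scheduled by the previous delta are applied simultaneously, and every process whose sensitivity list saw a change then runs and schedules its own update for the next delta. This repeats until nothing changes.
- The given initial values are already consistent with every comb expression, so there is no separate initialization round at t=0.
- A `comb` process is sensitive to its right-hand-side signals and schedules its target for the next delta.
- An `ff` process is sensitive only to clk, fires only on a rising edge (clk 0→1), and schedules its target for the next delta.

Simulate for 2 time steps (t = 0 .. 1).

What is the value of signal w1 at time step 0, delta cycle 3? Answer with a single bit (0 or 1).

1

t=0 Δ0: w3=0 clk=0 w0=1 w1=0 w4=0 w2=0
  Δ1: clk:0→1
  Δ2: w0:1→0, w4:0→1
  Δ3: w1:0→1
  (3Δ to stable)
t=1 Δ0: w3=0 clk=1 w0=0 w1=1 w4=1 w2=0
  Δ1: clk:1→0
  (1Δ to stable)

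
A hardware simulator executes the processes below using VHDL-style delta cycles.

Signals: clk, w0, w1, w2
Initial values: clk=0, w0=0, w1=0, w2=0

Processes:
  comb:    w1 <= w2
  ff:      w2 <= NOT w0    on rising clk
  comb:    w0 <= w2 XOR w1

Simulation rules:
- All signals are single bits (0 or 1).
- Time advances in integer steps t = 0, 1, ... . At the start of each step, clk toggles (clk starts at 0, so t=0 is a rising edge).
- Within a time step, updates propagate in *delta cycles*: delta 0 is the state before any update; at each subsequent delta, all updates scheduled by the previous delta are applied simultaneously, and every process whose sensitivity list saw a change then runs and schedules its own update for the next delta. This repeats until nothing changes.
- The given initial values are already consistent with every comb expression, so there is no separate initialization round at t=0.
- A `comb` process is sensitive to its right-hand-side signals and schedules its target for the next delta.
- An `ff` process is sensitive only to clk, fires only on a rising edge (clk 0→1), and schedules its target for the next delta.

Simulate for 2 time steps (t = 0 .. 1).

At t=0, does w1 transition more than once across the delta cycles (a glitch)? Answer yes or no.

t=0 Δ0: w1=0 clk=0 w0=0 w2=0
  Δ1: clk:0→1
  Δ2: w2:0→1
  Δ3: w1:0→1, w0:0→1
  Δ4: w0:1→0
  (4Δ to stable)
t=1 Δ0: w1=1 clk=1 w0=0 w2=1
  Δ1: clk:1→0
  (1Δ to stable)

no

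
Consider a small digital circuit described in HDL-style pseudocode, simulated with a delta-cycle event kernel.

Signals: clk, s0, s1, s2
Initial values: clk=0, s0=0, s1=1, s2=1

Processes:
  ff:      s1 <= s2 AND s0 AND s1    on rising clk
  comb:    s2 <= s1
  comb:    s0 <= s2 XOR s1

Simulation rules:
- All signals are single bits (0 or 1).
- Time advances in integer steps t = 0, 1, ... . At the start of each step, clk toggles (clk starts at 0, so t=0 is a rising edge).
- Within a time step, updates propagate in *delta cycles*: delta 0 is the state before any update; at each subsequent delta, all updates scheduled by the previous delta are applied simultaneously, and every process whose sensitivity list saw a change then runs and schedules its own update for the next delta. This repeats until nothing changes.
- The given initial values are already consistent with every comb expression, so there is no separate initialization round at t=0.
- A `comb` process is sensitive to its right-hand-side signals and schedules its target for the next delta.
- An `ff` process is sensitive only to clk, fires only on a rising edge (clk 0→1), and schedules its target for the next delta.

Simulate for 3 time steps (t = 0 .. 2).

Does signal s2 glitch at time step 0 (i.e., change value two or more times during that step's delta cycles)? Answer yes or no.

[bits: s0,clk,s1,s2]
t=0: Δ0=0011 Δ1=0111 Δ2=0101 Δ3=1100 Δ4=0100 | 4Δ
t=1: Δ0=0100 Δ1=0000 | 1Δ
t=2: Δ0=0000 Δ1=0100 | 1Δ

no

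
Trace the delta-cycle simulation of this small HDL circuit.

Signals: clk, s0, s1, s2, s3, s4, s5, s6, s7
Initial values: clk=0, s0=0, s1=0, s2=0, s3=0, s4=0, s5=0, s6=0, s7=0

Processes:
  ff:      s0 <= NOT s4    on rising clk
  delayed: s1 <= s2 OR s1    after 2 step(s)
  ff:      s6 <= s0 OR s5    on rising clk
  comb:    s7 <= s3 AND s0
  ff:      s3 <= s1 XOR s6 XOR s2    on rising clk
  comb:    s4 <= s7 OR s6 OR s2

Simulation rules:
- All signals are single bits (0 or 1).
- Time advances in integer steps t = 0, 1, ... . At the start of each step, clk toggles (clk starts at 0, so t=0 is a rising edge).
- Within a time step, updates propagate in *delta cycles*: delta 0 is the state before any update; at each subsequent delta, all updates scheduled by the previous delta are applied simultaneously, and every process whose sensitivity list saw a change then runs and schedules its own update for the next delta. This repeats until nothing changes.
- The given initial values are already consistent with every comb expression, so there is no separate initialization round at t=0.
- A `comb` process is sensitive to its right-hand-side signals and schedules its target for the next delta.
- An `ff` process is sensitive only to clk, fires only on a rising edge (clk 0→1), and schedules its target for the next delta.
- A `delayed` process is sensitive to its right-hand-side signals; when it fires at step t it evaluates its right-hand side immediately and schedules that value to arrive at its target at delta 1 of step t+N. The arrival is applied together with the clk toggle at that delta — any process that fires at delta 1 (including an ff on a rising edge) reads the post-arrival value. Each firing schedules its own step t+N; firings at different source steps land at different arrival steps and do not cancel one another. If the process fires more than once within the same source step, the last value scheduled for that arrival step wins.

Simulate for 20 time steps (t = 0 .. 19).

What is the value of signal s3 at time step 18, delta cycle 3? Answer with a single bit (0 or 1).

t0.Δ0 s0=0 s4=0 s1=0 s6=0 s7=0 s2=0 clk=0 s5=0 s3=0
t0.Δ1 s0=0 s4=0 s1=0 s6=0 s7=0 s2=0 clk=1 s5=0 s3=0
t0.Δ2 s0=1 s4=0 s1=0 s6=0 s7=0 s2=0 clk=1 s5=0 s3=0
t1.Δ0 s0=1 s4=0 s1=0 s6=0 s7=0 s2=0 clk=1 s5=0 s3=0
t1.Δ1 s0=1 s4=0 s1=0 s6=0 s7=0 s2=0 clk=0 s5=0 s3=0
t2.Δ0 s0=1 s4=0 s1=0 s6=0 s7=0 s2=0 clk=0 s5=0 s3=0
t2.Δ1 s0=1 s4=0 s1=0 s6=0 s7=0 s2=0 clk=1 s5=0 s3=0
t2.Δ2 s0=1 s4=0 s1=0 s6=1 s7=0 s2=0 clk=1 s5=0 s3=0
t2.Δ3 s0=1 s4=1 s1=0 s6=1 s7=0 s2=0 clk=1 s5=0 s3=0
t3.Δ0 s0=1 s4=1 s1=0 s6=1 s7=0 s2=0 clk=1 s5=0 s3=0
t3.Δ1 s0=1 s4=1 s1=0 s6=1 s7=0 s2=0 clk=0 s5=0 s3=0
t4.Δ0 s0=1 s4=1 s1=0 s6=1 s7=0 s2=0 clk=0 s5=0 s3=0
t4.Δ1 s0=1 s4=1 s1=0 s6=1 s7=0 s2=0 clk=1 s5=0 s3=0
t4.Δ2 s0=0 s4=1 s1=0 s6=1 s7=0 s2=0 clk=1 s5=0 s3=1
t5.Δ0 s0=0 s4=1 s1=0 s6=1 s7=0 s2=0 clk=1 s5=0 s3=1
t5.Δ1 s0=0 s4=1 s1=0 s6=1 s7=0 s2=0 clk=0 s5=0 s3=1
t6.Δ0 s0=0 s4=1 s1=0 s6=1 s7=0 s2=0 clk=0 s5=0 s3=1
t6.Δ1 s0=0 s4=1 s1=0 s6=1 s7=0 s2=0 clk=1 s5=0 s3=1
t6.Δ2 s0=0 s4=1 s1=0 s6=0 s7=0 s2=0 clk=1 s5=0 s3=1
t6.Δ3 s0=0 s4=0 s1=0 s6=0 s7=0 s2=0 clk=1 s5=0 s3=1
t7.Δ0 s0=0 s4=0 s1=0 s6=0 s7=0 s2=0 clk=1 s5=0 s3=1
t7.Δ1 s0=0 s4=0 s1=0 s6=0 s7=0 s2=0 clk=0 s5=0 s3=1
t8.Δ0 s0=0 s4=0 s1=0 s6=0 s7=0 s2=0 clk=0 s5=0 s3=1
t8.Δ1 s0=0 s4=0 s1=0 s6=0 s7=0 s2=0 clk=1 s5=0 s3=1
t8.Δ2 s0=1 s4=0 s1=0 s6=0 s7=0 s2=0 clk=1 s5=0 s3=0
t9.Δ0 s0=1 s4=0 s1=0 s6=0 s7=0 s2=0 clk=1 s5=0 s3=0
t9.Δ1 s0=1 s4=0 s1=0 s6=0 s7=0 s2=0 clk=0 s5=0 s3=0
t10.Δ0 s0=1 s4=0 s1=0 s6=0 s7=0 s2=0 clk=0 s5=0 s3=0
t10.Δ1 s0=1 s4=0 s1=0 s6=0 s7=0 s2=0 clk=1 s5=0 s3=0
t10.Δ2 s0=1 s4=0 s1=0 s6=1 s7=0 s2=0 clk=1 s5=0 s3=0
t10.Δ3 s0=1 s4=1 s1=0 s6=1 s7=0 s2=0 clk=1 s5=0 s3=0
t11.Δ0 s0=1 s4=1 s1=0 s6=1 s7=0 s2=0 clk=1 s5=0 s3=0
t11.Δ1 s0=1 s4=1 s1=0 s6=1 s7=0 s2=0 clk=0 s5=0 s3=0
t12.Δ0 s0=1 s4=1 s1=0 s6=1 s7=0 s2=0 clk=0 s5=0 s3=0
t12.Δ1 s0=1 s4=1 s1=0 s6=1 s7=0 s2=0 clk=1 s5=0 s3=0
t12.Δ2 s0=0 s4=1 s1=0 s6=1 s7=0 s2=0 clk=1 s5=0 s3=1
t13.Δ0 s0=0 s4=1 s1=0 s6=1 s7=0 s2=0 clk=1 s5=0 s3=1
t13.Δ1 s0=0 s4=1 s1=0 s6=1 s7=0 s2=0 clk=0 s5=0 s3=1
t14.Δ0 s0=0 s4=1 s1=0 s6=1 s7=0 s2=0 clk=0 s5=0 s3=1
t14.Δ1 s0=0 s4=1 s1=0 s6=1 s7=0 s2=0 clk=1 s5=0 s3=1
t14.Δ2 s0=0 s4=1 s1=0 s6=0 s7=0 s2=0 clk=1 s5=0 s3=1
t14.Δ3 s0=0 s4=0 s1=0 s6=0 s7=0 s2=0 clk=1 s5=0 s3=1
t15.Δ0 s0=0 s4=0 s1=0 s6=0 s7=0 s2=0 clk=1 s5=0 s3=1
t15.Δ1 s0=0 s4=0 s1=0 s6=0 s7=0 s2=0 clk=0 s5=0 s3=1
t16.Δ0 s0=0 s4=0 s1=0 s6=0 s7=0 s2=0 clk=0 s5=0 s3=1
t16.Δ1 s0=0 s4=0 s1=0 s6=0 s7=0 s2=0 clk=1 s5=0 s3=1
t16.Δ2 s0=1 s4=0 s1=0 s6=0 s7=0 s2=0 clk=1 s5=0 s3=0
t17.Δ0 s0=1 s4=0 s1=0 s6=0 s7=0 s2=0 clk=1 s5=0 s3=0
t17.Δ1 s0=1 s4=0 s1=0 s6=0 s7=0 s2=0 clk=0 s5=0 s3=0
t18.Δ0 s0=1 s4=0 s1=0 s6=0 s7=0 s2=0 clk=0 s5=0 s3=0
t18.Δ1 s0=1 s4=0 s1=0 s6=0 s7=0 s2=0 clk=1 s5=0 s3=0
t18.Δ2 s0=1 s4=0 s1=0 s6=1 s7=0 s2=0 clk=1 s5=0 s3=0
t18.Δ3 s0=1 s4=1 s1=0 s6=1 s7=0 s2=0 clk=1 s5=0 s3=0
t19.Δ0 s0=1 s4=1 s1=0 s6=1 s7=0 s2=0 clk=1 s5=0 s3=0
t19.Δ1 s0=1 s4=1 s1=0 s6=1 s7=0 s2=0 clk=0 s5=0 s3=0

0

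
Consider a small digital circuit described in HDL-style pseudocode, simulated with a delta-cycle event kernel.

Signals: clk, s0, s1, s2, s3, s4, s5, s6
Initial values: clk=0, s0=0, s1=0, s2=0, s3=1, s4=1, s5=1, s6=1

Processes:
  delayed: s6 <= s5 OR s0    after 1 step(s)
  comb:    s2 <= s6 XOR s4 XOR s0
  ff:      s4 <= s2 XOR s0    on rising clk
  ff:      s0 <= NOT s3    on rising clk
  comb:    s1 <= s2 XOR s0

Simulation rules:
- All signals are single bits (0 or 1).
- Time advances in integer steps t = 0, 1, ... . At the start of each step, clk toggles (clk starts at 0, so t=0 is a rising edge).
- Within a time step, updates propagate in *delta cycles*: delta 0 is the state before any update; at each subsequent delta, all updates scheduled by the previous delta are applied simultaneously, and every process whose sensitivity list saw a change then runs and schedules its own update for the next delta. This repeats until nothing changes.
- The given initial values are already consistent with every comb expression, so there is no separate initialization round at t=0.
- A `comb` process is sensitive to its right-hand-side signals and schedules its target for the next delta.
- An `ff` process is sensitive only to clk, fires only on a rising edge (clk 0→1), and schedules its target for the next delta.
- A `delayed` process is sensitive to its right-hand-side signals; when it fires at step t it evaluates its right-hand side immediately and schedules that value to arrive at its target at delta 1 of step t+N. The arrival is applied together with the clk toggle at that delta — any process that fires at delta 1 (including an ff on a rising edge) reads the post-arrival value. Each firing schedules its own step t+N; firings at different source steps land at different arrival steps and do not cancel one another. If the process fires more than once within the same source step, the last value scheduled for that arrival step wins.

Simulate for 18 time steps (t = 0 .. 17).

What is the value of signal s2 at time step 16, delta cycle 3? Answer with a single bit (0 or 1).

[bits: clk,s1,s4,s3,s2,s0,s5,s6]
t=0: Δ0=00110011 Δ1=10110011 Δ2=10010011 Δ3=10011011 Δ4=11011011 | 4Δ
t=1: Δ0=11011011 Δ1=01011011 | 1Δ
t=2: Δ0=01011011 Δ1=11011011 Δ2=11111011 Δ3=11110011 Δ4=10110011 | 4Δ
t=3: Δ0=10110011 Δ1=00110011 | 1Δ
t=4: Δ0=00110011 Δ1=10110011 Δ2=10010011 Δ3=10011011 Δ4=11011011 | 4Δ
t=5: Δ0=11011011 Δ1=01011011 | 1Δ
t=6: Δ0=01011011 Δ1=11011011 Δ2=11111011 Δ3=11110011 Δ4=10110011 | 4Δ
t=7: Δ0=10110011 Δ1=00110011 | 1Δ
t=8: Δ0=00110011 Δ1=10110011 Δ2=10010011 Δ3=10011011 Δ4=11011011 | 4Δ
t=9: Δ0=11011011 Δ1=01011011 | 1Δ
t=10: Δ0=01011011 Δ1=11011011 Δ2=11111011 Δ3=11110011 Δ4=10110011 | 4Δ
t=11: Δ0=10110011 Δ1=00110011 | 1Δ
t=12: Δ0=00110011 Δ1=10110011 Δ2=10010011 Δ3=10011011 Δ4=11011011 | 4Δ
t=13: Δ0=11011011 Δ1=01011011 | 1Δ
t=14: Δ0=01011011 Δ1=11011011 Δ2=11111011 Δ3=11110011 Δ4=10110011 | 4Δ
t=15: Δ0=10110011 Δ1=00110011 | 1Δ
t=16: Δ0=00110011 Δ1=10110011 Δ2=10010011 Δ3=10011011 Δ4=11011011 | 4Δ
t=17: Δ0=11011011 Δ1=01011011 | 1Δ

1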